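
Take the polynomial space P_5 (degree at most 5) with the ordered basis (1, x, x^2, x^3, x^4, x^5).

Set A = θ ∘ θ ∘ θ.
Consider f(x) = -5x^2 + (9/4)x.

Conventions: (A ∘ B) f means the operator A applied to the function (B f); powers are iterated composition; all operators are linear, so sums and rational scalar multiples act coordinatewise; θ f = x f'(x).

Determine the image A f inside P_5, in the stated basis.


the result is g(x) = -40x^2 + (9/4)x

θ f = -10x^2 + (9/4)x
θ θ f = -20x^2 + (9/4)x
θ θ θ f = -40x^2 + (9/4)x


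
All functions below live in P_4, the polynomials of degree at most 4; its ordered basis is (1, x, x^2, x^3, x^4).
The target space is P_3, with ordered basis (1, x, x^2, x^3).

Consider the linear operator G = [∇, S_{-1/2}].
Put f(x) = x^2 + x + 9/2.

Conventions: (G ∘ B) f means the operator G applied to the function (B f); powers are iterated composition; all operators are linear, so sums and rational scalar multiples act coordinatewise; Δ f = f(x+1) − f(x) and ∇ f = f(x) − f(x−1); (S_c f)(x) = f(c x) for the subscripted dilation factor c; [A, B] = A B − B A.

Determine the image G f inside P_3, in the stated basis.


the result is g(x) = (3/2)x - 3/4

S_{-1/2} f = (1/4)x^2 - (1/2)x + 9/2
∇ S_{-1/2} f = (1/2)x - 3/4
∇ f = 2x
S_{-1/2} ∇ f = -x
[∇, S_{-1/2}] f = (3/2)x - 3/4


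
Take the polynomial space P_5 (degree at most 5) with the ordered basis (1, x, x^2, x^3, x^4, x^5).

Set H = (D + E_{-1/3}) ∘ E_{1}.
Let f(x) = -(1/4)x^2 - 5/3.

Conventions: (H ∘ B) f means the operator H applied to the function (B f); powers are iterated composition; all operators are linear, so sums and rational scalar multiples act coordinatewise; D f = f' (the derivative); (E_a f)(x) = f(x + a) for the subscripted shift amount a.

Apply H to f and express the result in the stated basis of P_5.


E_{1} f = -(1/4)x^2 - (1/2)x - 23/12
D E_{1} f = -(1/2)x - 1/2
E_{-1/3} E_{1} f = -(1/4)x^2 - (1/3)x - 16/9
(D + E_{-1/3}) E_{1} f = -(1/4)x^2 - (5/6)x - 41/18

g(x) = -(1/4)x^2 - (5/6)x - 41/18


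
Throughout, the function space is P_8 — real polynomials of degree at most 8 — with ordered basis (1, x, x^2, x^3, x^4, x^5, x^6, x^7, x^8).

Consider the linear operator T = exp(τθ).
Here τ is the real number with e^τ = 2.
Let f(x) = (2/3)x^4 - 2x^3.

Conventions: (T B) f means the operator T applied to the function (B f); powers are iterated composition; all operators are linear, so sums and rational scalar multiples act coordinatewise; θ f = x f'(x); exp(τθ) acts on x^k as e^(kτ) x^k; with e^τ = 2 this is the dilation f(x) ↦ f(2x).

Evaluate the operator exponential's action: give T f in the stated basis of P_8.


the image equals g(x) = (32/3)x^4 - 16x^3

exp(τθ) x^k = e^(kτ) x^k; with e^τ = 2 this sends x^k to 2^k x^k
x^3 ↦ 8 x^3
x^4 ↦ 16 x^4
applying this coordinatewise to f: exp(τθ) f = (32/3)x^4 - 16x^3


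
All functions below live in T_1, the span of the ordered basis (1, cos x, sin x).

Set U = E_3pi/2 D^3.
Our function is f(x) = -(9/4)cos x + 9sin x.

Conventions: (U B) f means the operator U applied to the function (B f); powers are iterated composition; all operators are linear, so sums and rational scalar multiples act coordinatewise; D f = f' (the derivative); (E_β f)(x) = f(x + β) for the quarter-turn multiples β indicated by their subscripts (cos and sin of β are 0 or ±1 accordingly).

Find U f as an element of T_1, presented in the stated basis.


D f = 9cos x + (9/4)sin x
D D f = (9/4)cos x - 9sin x
D D D f = -9cos x - (9/4)sin x
E_3pi/2 D^3 f = (9/4)cos x - 9sin x

g(x) = (9/4)cos x - 9sin x


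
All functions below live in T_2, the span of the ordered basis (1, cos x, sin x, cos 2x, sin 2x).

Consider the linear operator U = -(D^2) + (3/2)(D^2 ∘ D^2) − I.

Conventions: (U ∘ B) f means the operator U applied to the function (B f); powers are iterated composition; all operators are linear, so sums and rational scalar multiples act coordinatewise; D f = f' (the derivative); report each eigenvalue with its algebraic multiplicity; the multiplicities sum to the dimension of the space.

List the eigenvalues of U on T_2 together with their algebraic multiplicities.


image of 1: -1
image of cos x: (3/2)cos x
image of sin x: (3/2)sin x
image of cos 2x: 27cos 2x
image of sin 2x: 27sin 2x
the matrix is diagonal; its diagonal is (-1, 3/2, 3/2, 27, 27)
for a triangular matrix the eigenvalues are the diagonal entries, with algebraic multiplicity their repetition count

λ = -1 (multiplicity 1), λ = 3/2 (multiplicity 2), λ = 27 (multiplicity 2)


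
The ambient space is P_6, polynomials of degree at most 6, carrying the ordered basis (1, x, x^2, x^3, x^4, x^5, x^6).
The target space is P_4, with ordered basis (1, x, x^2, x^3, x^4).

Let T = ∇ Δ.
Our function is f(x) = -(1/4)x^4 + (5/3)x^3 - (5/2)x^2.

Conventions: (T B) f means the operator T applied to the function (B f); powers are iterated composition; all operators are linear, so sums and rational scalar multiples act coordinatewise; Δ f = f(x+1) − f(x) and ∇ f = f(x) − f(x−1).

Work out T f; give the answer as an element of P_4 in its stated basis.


g(x) = -3x^2 + 10x - 11/2

Δ f = -x^3 + (7/2)x^2 - x - 13/12
∇ Δ f = -3x^2 + 10x - 11/2


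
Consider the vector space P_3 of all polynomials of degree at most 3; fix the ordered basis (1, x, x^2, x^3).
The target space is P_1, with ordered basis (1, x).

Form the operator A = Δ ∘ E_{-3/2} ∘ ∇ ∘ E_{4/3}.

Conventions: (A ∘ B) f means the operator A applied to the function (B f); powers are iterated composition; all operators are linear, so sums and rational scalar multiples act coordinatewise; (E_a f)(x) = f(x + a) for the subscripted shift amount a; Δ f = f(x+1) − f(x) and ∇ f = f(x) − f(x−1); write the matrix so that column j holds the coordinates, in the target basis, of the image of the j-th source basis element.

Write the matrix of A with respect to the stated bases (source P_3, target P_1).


image of 1: 0
image of x: 0
image of x^2: 2
image of x^3: 6x - 1
each image's coordinates form column j of the matrix

the matrix is [[0, 0, 2, -1]; [0, 0, 0, 6]] (rows listed top to bottom)


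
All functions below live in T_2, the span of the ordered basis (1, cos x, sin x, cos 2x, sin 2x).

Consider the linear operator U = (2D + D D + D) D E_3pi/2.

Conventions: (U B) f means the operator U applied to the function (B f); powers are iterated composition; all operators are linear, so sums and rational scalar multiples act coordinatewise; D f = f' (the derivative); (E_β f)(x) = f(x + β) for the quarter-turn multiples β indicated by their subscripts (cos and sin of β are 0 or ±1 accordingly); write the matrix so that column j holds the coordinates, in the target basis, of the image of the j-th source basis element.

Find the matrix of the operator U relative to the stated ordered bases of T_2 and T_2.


image of 1: 0
image of cos x: -cos x - 3sin x
image of sin x: 3cos x - sin x
image of cos 2x: 12cos 2x - 8sin 2x
image of sin 2x: 8cos 2x + 12sin 2x
each image's coordinates form column j of the matrix

the matrix is [[0, 0, 0, 0, 0]; [0, -1, 3, 0, 0]; [0, -3, -1, 0, 0]; [0, 0, 0, 12, 8]; [0, 0, 0, -8, 12]] (rows listed top to bottom)


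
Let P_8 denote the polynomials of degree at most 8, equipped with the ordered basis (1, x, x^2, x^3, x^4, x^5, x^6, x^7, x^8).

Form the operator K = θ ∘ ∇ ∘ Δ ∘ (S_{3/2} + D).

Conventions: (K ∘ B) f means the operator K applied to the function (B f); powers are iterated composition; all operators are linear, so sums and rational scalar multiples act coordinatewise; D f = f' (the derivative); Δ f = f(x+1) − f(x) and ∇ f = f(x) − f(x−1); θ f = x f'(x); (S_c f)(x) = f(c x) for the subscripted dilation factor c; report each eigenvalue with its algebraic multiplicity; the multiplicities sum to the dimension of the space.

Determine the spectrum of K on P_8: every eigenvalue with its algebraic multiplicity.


image of 1: 0
image of x: 0
image of x^2: 0
image of x^3: (81/4)x
image of x^4: (243/2)x^2 + 24x
image of x^5: (3645/8)x^3 + 120x^2 + (1215/16)x
image of x^6: (10935/8)x^4 + 360x^3 + (10935/16)x^2 + 60x
image of x^7: (229635/64)x^5 + 840x^4 + (229635/64)x^3 + 420x^2 + (15309/64)x
image of x^8: (137781/16)x^6 + 1680x^5 + (229635/16)x^4 + 1680x^3 + (45927/16)x^2 + 112x
the matrix is upper triangular; its diagonal is (0, 0, 0, 0, 0, 0, 0, 0, 0)
for a triangular matrix the eigenvalues are the diagonal entries, with algebraic multiplicity their repetition count

λ = 0 (multiplicity 9)


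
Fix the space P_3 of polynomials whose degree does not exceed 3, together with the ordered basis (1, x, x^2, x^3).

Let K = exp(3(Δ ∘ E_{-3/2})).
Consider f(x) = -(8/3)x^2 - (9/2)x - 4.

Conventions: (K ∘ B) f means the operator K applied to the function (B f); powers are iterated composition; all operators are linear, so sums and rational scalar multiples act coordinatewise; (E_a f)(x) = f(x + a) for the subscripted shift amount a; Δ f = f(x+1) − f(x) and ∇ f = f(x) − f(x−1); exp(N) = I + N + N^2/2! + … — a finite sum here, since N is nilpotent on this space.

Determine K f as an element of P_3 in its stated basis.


order-1 term: -16x + 5/2
order-2 term: -24
the series for exp(3(Δ ∘ E_{-3/2})) f terminates at order 2
exp(3(Δ ∘ E_{-3/2})) f = -(8/3)x^2 - (41/2)x - 51/2

g(x) = -(8/3)x^2 - (41/2)x - 51/2


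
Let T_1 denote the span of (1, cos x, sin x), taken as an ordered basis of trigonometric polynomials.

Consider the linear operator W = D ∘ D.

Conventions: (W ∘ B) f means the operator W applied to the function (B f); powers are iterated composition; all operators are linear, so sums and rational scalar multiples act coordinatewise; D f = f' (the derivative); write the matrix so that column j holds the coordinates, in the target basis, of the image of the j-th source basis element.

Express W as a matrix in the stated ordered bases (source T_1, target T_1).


image of 1: 0
image of cos x: -cos x
image of sin x: -sin x
each image's coordinates form column j of the matrix

the matrix is [[0, 0, 0]; [0, -1, 0]; [0, 0, -1]] (rows listed top to bottom)


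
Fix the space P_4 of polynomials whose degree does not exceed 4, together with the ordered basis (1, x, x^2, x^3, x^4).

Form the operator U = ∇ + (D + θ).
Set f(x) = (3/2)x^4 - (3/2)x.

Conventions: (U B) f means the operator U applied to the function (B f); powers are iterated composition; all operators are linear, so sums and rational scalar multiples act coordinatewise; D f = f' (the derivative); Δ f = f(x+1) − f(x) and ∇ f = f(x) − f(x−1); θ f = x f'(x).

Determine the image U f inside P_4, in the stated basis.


g(x) = 6x^4 + 12x^3 - 9x^2 + (9/2)x - 9/2

∇ f = 6x^3 - 9x^2 + 6x - 3
D f = 6x^3 - 3/2
θ f = 6x^4 - (3/2)x
(D + θ) f = 6x^4 + 6x^3 - (3/2)x - 3/2
(∇ + (D + θ)) f = 6x^4 + 12x^3 - 9x^2 + (9/2)x - 9/2


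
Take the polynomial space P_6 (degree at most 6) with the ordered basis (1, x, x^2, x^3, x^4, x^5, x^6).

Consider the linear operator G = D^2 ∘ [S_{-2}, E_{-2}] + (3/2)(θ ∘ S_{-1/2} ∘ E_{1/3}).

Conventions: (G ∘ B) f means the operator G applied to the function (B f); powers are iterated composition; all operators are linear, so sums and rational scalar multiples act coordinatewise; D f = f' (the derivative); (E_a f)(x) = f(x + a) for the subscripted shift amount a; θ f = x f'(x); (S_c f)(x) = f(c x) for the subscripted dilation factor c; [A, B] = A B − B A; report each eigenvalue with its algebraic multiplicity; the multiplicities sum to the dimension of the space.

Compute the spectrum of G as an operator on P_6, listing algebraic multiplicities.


image of 1: 0
image of x: -(3/4)x
image of x^2: (3/4)x^2 - (1/2)x
image of x^3: -(9/16)x^3 + (3/4)x^2 - (1/4)x - 144
image of x^4: (3/8)x^4 - (3/4)x^3 + (1/2)x^2 + (10367/9)x - 576
image of x^5: -(15/64)x^5 + (5/8)x^4 - (5/8)x^3 - (103675/18)x^2 + (622075/108)x - 5760
image of x^6: (9/64)x^6 - (15/32)x^5 + (5/8)x^4 + (276475/12)x^3 - (1244155/36)x^2 + (3732479/54)x - 28800
the matrix is upper triangular; its diagonal is (0, -3/4, 3/4, -9/16, 3/8, -15/64, 9/64)
for a triangular matrix the eigenvalues are the diagonal entries, with algebraic multiplicity their repetition count

λ = -3/4 (multiplicity 1), λ = -9/16 (multiplicity 1), λ = -15/64 (multiplicity 1), λ = 0 (multiplicity 1), λ = 9/64 (multiplicity 1), λ = 3/8 (multiplicity 1), λ = 3/4 (multiplicity 1)


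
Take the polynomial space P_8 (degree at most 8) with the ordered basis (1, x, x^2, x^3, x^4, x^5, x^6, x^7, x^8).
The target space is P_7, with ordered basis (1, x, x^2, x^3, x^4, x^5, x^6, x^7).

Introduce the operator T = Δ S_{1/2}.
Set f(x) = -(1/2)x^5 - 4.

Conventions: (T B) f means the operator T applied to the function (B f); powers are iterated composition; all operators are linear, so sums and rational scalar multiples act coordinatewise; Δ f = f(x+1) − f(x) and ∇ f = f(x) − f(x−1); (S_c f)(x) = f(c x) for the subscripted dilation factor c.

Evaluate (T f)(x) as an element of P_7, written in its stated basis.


S_{1/2} f = -(1/64)x^5 - 4
Δ S_{1/2} f = -(5/64)x^4 - (5/32)x^3 - (5/32)x^2 - (5/64)x - 1/64

g(x) = -(5/64)x^4 - (5/32)x^3 - (5/32)x^2 - (5/64)x - 1/64


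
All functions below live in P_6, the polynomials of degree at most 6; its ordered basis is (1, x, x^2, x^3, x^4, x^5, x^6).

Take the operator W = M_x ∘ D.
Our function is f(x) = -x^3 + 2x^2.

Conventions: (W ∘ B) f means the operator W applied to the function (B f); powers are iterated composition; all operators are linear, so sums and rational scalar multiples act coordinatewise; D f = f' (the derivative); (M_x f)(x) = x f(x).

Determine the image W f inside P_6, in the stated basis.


D f = -3x^2 + 4x
M_x D f = -3x^3 + 4x^2

the result is g(x) = -3x^3 + 4x^2


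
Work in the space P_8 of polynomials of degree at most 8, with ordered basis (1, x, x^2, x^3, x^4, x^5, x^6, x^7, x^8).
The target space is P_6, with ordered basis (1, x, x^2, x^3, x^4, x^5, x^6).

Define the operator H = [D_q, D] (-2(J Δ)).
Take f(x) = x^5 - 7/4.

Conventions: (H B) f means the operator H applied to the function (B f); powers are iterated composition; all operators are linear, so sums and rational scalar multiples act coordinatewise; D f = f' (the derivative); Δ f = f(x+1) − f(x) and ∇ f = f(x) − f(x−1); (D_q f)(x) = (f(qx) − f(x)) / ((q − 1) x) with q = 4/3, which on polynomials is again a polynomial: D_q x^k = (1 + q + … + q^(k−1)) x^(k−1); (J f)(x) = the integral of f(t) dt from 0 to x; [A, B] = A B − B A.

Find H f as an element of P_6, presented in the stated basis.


the result is g(x) = (998/81)x^3 + 15x^2 + (220/27)x + 5/3

Δ f = 5x^4 + 10x^3 + 10x^2 + 5x + 1
J Δ f = x^5 + (5/2)x^4 + (10/3)x^3 + (5/2)x^2 + x
(-2(J Δ)) f = -2x^5 - 5x^4 - (20/3)x^3 - 5x^2 - 2x
D (-2(J Δ)) f = -10x^4 - 20x^3 - 20x^2 - 10x - 2
D_q D (-2(J Δ)) f = -(1750/27)x^3 - (740/9)x^2 - (140/3)x - 10
D_q (-2(J Δ)) f = -(1562/81)x^4 - (875/27)x^3 - (740/27)x^2 - (35/3)x - 2
D D_q (-2(J Δ)) f = -(6248/81)x^3 - (875/9)x^2 - (1480/27)x - 35/3
[D_q, D] (-2(J Δ)) f = (998/81)x^3 + 15x^2 + (220/27)x + 5/3


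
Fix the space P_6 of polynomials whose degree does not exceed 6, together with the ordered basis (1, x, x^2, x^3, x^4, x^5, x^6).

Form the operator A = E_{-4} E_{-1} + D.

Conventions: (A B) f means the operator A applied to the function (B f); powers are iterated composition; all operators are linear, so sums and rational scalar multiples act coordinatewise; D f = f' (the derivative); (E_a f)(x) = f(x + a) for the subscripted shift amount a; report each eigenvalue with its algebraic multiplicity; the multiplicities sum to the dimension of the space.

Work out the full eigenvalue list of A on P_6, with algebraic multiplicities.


λ = 1 (multiplicity 7)

image of 1: 1
image of x: x - 4
image of x^2: x^2 - 8x + 25
image of x^3: x^3 - 12x^2 + 75x - 125
image of x^4: x^4 - 16x^3 + 150x^2 - 500x + 625
image of x^5: x^5 - 20x^4 + 250x^3 - 1250x^2 + 3125x - 3125
image of x^6: x^6 - 24x^5 + 375x^4 - 2500x^3 + 9375x^2 - 18750x + 15625
the matrix is upper triangular; its diagonal is (1, 1, 1, 1, 1, 1, 1)
for a triangular matrix the eigenvalues are the diagonal entries, with algebraic multiplicity their repetition count


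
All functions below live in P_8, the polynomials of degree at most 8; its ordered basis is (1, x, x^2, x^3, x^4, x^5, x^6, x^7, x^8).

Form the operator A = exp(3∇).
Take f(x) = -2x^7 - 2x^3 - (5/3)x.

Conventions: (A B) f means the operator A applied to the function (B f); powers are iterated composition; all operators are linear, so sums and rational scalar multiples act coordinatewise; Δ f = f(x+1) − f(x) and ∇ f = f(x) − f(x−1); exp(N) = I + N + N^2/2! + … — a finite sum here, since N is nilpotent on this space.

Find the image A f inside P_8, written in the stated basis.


order-1 term: -42x^6 + 126x^5 - 210x^4 + 210x^3 - 144x^2 + 60x - 17
order-2 term: -378x^5 + 1890x^4 - 4410x^3 + 5670x^2 - 3960x + 1188
order-3 term: -1890x^4 + 11340x^3 - 28350x^2 + 34020x - 16308
order-4 term: -5670x^3 + 34020x^2 - 73710x + 56700
order-5 term: -10206x^2 + 51030x - 68040
order-6 term: -10206x + 30618
order-7 term: -4374
the series for exp(3∇) f terminates at order 7
exp(3∇) f = -2x^7 - 42x^6 - 252x^5 - 210x^4 + 1468x^3 + 990x^2 - (8303/3)x - 233

g(x) = -2x^7 - 42x^6 - 252x^5 - 210x^4 + 1468x^3 + 990x^2 - (8303/3)x - 233


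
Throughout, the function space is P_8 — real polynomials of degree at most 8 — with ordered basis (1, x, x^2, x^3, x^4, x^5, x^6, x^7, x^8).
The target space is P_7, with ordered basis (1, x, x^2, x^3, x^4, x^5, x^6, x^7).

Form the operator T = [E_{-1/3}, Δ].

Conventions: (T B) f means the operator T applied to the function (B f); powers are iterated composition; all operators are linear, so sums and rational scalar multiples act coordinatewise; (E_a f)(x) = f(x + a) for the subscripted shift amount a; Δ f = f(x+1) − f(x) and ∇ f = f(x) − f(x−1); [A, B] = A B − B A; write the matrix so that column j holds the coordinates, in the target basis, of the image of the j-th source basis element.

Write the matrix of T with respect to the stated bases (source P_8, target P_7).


image of 1: 0
image of x: 0
image of x^2: 0
image of x^3: 0
image of x^4: 0
image of x^5: 0
image of x^6: 0
image of x^7: 0
image of x^8: 0
each image's coordinates form column j of the matrix

the matrix is [[0, 0, 0, 0, 0, 0, 0, 0, 0]; [0, 0, 0, 0, 0, 0, 0, 0, 0]; [0, 0, 0, 0, 0, 0, 0, 0, 0]; [0, 0, 0, 0, 0, 0, 0, 0, 0]; [0, 0, 0, 0, 0, 0, 0, 0, 0]; [0, 0, 0, 0, 0, 0, 0, 0, 0]; [0, 0, 0, 0, 0, 0, 0, 0, 0]; [0, 0, 0, 0, 0, 0, 0, 0, 0]] (rows listed top to bottom)


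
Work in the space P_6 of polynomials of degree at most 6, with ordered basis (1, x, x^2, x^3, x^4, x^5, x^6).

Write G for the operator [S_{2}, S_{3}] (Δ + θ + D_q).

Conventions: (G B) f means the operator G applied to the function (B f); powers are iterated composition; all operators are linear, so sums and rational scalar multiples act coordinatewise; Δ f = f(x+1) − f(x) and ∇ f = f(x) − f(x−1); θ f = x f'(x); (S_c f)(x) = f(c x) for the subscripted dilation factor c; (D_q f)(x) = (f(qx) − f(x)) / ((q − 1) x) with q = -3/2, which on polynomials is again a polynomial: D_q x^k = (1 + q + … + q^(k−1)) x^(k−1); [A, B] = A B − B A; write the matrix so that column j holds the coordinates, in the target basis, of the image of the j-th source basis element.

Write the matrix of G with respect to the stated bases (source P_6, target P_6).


image of 1: 0
image of x: 0
image of x^2: 0
image of x^3: 0
image of x^4: 0
image of x^5: 0
image of x^6: 0
each image's coordinates form column j of the matrix

the matrix is [[0, 0, 0, 0, 0, 0, 0]; [0, 0, 0, 0, 0, 0, 0]; [0, 0, 0, 0, 0, 0, 0]; [0, 0, 0, 0, 0, 0, 0]; [0, 0, 0, 0, 0, 0, 0]; [0, 0, 0, 0, 0, 0, 0]; [0, 0, 0, 0, 0, 0, 0]] (rows listed top to bottom)


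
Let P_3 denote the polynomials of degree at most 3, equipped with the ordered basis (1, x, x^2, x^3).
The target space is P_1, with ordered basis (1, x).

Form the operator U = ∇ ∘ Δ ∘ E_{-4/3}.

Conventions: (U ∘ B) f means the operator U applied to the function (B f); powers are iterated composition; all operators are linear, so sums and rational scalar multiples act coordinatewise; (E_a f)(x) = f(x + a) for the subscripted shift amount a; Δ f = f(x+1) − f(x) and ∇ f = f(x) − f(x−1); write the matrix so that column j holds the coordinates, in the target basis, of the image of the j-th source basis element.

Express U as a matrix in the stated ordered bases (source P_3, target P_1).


image of 1: 0
image of x: 0
image of x^2: 2
image of x^3: 6x - 8
each image's coordinates form column j of the matrix

the matrix is [[0, 0, 2, -8]; [0, 0, 0, 6]] (rows listed top to bottom)


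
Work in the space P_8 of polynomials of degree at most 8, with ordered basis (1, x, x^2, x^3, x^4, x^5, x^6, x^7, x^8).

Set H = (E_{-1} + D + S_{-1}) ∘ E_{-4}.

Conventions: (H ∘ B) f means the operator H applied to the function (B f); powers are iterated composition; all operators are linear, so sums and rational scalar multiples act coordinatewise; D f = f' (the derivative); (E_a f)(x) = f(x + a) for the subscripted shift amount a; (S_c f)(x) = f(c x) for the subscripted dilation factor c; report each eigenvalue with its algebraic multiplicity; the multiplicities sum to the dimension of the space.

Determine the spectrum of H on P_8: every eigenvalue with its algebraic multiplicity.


image of 1: 2
image of x: -8
image of x^2: 2x^2 + 33
image of x^3: -24x^2 + 3x - 141
image of x^4: 2x^4 + 198x^2 - 52x + 625
image of x^5: -40x^4 + 10x^3 - 1410x^2 + 565x - 2869
image of x^6: 2x^6 + 495x^4 - 260x^3 + 9375x^2 - 4926x + 13577
image of x^7: -56x^6 + 21x^5 - 4935x^4 + 3955x^3 - 60249x^2 + 37695x - 65837
image of x^8: 2x^8 + 924x^6 - 728x^5 + 43750x^4 - 45976x^3 + 380156x^2 - 264552x + 325089
the matrix is upper triangular; its diagonal is (2, 0, 2, 0, 2, 0, 2, 0, 2)
for a triangular matrix the eigenvalues are the diagonal entries, with algebraic multiplicity their repetition count

λ = 0 (multiplicity 4), λ = 2 (multiplicity 5)


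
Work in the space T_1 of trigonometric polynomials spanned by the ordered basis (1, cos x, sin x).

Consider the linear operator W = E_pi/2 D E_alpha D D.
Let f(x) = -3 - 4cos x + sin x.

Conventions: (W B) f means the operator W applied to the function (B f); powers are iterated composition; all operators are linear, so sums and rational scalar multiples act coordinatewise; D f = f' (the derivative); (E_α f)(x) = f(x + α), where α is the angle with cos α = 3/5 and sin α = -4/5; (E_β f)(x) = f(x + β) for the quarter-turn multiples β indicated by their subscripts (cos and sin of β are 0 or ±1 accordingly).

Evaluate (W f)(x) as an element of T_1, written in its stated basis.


the image equals g(x) = -(16/5)cos x - (13/5)sin x

D f = cos x + 4sin x
D D f = 4cos x - sin x
E_alpha D D f = (16/5)cos x + (13/5)sin x
D (E_alpha D D) f = (13/5)cos x - (16/5)sin x
E_pi/2 D (E_alpha D D) f = -(16/5)cos x - (13/5)sin x


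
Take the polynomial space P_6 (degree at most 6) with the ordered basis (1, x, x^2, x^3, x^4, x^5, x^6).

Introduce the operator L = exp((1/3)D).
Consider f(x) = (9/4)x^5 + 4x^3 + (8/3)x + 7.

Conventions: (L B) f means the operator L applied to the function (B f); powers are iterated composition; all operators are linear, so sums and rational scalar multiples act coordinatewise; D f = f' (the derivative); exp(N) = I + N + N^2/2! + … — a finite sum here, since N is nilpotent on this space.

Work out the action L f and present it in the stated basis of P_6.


order-1 term: (15/4)x^4 + 4x^2 + 8/9
order-2 term: (5/2)x^3 + (4/3)x
order-3 term: (5/6)x^2 + 4/27
order-4 term: (5/36)x
order-5 term: 1/108
the series for exp((1/3)D) f terminates at order 5
exp((1/3)D) f = (9/4)x^5 + (15/4)x^4 + (13/2)x^3 + (29/6)x^2 + (149/36)x + 869/108

g(x) = (9/4)x^5 + (15/4)x^4 + (13/2)x^3 + (29/6)x^2 + (149/36)x + 869/108


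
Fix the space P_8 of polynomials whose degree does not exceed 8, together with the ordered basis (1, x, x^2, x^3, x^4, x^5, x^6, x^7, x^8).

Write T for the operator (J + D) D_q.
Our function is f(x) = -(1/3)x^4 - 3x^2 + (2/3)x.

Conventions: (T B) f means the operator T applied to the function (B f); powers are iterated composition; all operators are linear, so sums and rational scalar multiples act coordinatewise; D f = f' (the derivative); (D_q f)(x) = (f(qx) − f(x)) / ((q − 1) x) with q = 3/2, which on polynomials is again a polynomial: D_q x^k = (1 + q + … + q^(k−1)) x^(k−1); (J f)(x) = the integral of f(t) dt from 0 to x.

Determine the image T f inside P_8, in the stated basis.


the result is g(x) = -(65/96)x^4 - (95/8)x^2 + (2/3)x - 15/2

D_q f = -(65/24)x^3 - (15/2)x + 2/3
J D_q f = -(65/96)x^4 - (15/4)x^2 + (2/3)x
D D_q f = -(65/8)x^2 - 15/2
(J + D) D_q f = -(65/96)x^4 - (95/8)x^2 + (2/3)x - 15/2


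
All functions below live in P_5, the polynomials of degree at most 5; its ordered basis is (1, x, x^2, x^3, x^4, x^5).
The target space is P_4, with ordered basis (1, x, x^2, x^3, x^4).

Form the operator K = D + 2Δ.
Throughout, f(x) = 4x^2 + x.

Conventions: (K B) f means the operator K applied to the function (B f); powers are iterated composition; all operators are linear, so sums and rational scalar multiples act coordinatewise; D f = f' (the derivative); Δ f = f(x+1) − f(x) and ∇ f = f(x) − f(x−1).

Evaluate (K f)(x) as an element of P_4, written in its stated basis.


D f = 8x + 1
Δ f = 8x + 5
(2Δ) f = 16x + 10
(D + 2Δ) f = 24x + 11

the result is g(x) = 24x + 11


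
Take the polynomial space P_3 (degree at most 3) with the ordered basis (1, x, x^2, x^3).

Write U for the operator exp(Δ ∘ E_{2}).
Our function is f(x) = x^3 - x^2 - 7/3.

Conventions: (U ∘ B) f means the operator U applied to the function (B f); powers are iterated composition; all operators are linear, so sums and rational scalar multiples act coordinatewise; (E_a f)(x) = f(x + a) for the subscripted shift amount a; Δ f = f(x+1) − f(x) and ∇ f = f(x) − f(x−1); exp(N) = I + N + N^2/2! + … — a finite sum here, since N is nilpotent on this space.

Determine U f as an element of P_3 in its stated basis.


g(x) = x^3 + 2x^2 + 16x + 80/3

order-1 term: 3x^2 + 13x + 14
order-2 term: 3x + 14
order-3 term: 1
the series for exp(Δ ∘ E_{2}) f terminates at order 3
exp(Δ ∘ E_{2}) f = x^3 + 2x^2 + 16x + 80/3


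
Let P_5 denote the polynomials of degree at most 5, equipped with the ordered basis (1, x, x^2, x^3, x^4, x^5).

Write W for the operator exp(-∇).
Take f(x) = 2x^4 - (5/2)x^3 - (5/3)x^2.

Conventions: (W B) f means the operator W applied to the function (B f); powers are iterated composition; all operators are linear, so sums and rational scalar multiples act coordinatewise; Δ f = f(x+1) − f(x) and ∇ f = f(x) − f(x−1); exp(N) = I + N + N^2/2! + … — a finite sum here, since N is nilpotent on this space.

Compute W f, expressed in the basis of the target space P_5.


the image equals g(x) = 2x^4 - (21/2)x^3 + (179/6)x^2 - (155/3)x + 235/6

order-1 term: -8x^3 + (39/2)x^2 - (73/6)x + 17/6
order-2 term: 12x^2 - (63/2)x + 119/6
order-3 term: -8x + 29/2
order-4 term: 2
the series for exp(-∇) f terminates at order 4
exp(-∇) f = 2x^4 - (21/2)x^3 + (179/6)x^2 - (155/3)x + 235/6


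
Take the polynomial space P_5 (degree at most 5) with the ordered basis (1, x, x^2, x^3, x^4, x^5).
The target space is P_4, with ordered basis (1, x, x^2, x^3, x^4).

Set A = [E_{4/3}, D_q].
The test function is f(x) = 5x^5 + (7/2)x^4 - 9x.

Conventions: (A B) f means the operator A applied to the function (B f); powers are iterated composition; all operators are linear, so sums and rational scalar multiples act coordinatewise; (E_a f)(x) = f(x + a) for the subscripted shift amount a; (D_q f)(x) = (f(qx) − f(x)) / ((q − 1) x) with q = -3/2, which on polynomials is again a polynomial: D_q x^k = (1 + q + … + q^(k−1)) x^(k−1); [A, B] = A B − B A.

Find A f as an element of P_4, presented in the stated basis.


the result is g(x) = (875/6)x^3 - (995/36)x^2 + (1895/9)x - 5780/81

D_q f = (275/16)x^4 - (91/16)x^3 - 9
E_{4/3} D_q f = (275/16)x^4 + (4127/48)x^3 + (1927/12)x^2 + (3581/27)x + 2579/81
E_{4/3} f = 5x^5 + (221/6)x^4 + (968/9)x^3 + (4208/27)x^2 + (8359/81)x + 4892/243
D_q E_{4/3} f = (275/16)x^4 - (2873/48)x^3 + (1694/9)x^2 - (2104/27)x + 8359/81
[E_{4/3}, D_q] f = (875/6)x^3 - (995/36)x^2 + (1895/9)x - 5780/81


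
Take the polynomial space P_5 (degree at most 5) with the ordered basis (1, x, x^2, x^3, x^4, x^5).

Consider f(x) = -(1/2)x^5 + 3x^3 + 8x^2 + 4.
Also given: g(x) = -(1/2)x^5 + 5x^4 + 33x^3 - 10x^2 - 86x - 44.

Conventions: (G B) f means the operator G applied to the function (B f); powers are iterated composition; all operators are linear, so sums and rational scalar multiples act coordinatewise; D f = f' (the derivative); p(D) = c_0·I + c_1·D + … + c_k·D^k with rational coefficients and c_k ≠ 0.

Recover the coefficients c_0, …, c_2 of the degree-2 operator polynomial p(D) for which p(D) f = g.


c_0 = 1, c_1 = -2, c_2 = -3

D^0 f = -(1/2)x^5 + 3x^3 + 8x^2 + 4
D^1 f = -(5/2)x^4 + 9x^2 + 16x
D^2 f = -10x^3 + 18x + 16
matching coefficients of g against c_0 f + c_1 Df + … from the top degree down determines the c_i
solution: c_0 = 1, c_1 = -2, c_2 = -3


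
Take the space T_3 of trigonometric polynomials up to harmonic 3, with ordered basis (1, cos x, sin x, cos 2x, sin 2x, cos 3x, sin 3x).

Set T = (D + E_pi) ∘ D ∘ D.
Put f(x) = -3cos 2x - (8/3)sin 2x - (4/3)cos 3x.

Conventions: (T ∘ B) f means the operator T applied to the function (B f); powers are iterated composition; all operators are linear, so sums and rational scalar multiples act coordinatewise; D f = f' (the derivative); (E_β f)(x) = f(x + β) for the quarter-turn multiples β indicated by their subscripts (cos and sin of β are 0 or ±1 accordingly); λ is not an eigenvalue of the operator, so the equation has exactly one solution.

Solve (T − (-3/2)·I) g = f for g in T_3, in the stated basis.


the image equals g(x) = -(166/843)cos 2x + (368/843)sin 2x - (56/3357)cos 3x + (16/373)sin 3x

write g with unknown coordinates in the stated basis and equate coefficients in (T − (-3/2)·I) g = f
solving from the highest basis element down gives g = -(166/843)cos 2x + (368/843)sin 2x - (56/3357)cos 3x + (16/373)sin 3x
check: T g = -(760/281)cos 2x - (2800/843)sin 2x - (488/373)cos 3x - (24/373)sin 3x
so T g − (-3/2)·g = -3cos 2x - (8/3)sin 2x - (4/3)cos 3x = f ✓


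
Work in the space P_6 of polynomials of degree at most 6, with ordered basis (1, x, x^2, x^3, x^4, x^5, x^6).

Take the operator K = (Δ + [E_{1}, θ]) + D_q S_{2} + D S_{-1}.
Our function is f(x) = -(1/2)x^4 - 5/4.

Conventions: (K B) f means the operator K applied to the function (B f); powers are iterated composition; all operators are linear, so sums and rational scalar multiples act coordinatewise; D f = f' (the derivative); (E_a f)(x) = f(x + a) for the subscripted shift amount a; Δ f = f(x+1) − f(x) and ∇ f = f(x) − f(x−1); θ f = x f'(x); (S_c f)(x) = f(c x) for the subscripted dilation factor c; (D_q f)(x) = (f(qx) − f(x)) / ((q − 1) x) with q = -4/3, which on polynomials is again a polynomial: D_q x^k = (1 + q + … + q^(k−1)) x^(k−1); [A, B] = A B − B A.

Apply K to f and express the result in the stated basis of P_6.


Δ f = -2x^3 - 3x^2 - 2x - 1/2
θ f = -2x^4
E_{1} θ f = -2x^4 - 8x^3 - 12x^2 - 8x - 2
E_{1} f = -(1/2)x^4 - 2x^3 - 3x^2 - 2x - 7/4
θ E_{1} f = -2x^4 - 6x^3 - 6x^2 - 2x
[E_{1}, θ] f = -2x^3 - 6x^2 - 6x - 2
(Δ + [E_{1}, θ]) f = -4x^3 - 9x^2 - 8x - 5/2
S_{2} f = -8x^4 - 5/4
D_q S_{2} f = (200/27)x^3
S_{-1} f = -(1/2)x^4 - 5/4
D S_{-1} f = -2x^3
((Δ + [E_{1}, θ]) + D_q S_{2} + D S_{-1}) f = (38/27)x^3 - 9x^2 - 8x - 5/2

the image equals g(x) = (38/27)x^3 - 9x^2 - 8x - 5/2


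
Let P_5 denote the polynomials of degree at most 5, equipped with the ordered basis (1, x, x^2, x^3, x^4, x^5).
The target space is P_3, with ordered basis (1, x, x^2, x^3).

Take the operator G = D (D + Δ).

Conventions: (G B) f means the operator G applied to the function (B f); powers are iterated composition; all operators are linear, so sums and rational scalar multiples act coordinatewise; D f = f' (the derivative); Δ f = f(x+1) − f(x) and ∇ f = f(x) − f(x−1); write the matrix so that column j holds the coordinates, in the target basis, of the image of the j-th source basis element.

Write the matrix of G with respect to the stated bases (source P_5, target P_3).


the matrix is [[0, 0, 4, 3, 4, 5]; [0, 0, 0, 12, 12, 20]; [0, 0, 0, 0, 24, 30]; [0, 0, 0, 0, 0, 40]] (rows listed top to bottom)

image of 1: 0
image of x: 0
image of x^2: 4
image of x^3: 12x + 3
image of x^4: 24x^2 + 12x + 4
image of x^5: 40x^3 + 30x^2 + 20x + 5
each image's coordinates form column j of the matrix


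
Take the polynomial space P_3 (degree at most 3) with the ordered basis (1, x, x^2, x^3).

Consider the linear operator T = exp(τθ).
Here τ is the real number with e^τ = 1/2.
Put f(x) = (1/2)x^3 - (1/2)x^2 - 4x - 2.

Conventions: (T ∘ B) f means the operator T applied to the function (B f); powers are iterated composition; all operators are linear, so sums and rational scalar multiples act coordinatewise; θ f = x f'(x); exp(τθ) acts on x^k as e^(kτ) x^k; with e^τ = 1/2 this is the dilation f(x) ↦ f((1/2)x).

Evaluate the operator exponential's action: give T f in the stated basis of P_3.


exp(τθ) x^k = e^(kτ) x^k; with e^τ = 1/2 this sends x^k to (1/2)^k x^k
x ↦ 1/2 x
x^2 ↦ 1/4 x^2
x^3 ↦ 1/8 x^3
applying this coordinatewise to f: exp(τθ) f = (1/16)x^3 - (1/8)x^2 - 2x - 2

the result is g(x) = (1/16)x^3 - (1/8)x^2 - 2x - 2


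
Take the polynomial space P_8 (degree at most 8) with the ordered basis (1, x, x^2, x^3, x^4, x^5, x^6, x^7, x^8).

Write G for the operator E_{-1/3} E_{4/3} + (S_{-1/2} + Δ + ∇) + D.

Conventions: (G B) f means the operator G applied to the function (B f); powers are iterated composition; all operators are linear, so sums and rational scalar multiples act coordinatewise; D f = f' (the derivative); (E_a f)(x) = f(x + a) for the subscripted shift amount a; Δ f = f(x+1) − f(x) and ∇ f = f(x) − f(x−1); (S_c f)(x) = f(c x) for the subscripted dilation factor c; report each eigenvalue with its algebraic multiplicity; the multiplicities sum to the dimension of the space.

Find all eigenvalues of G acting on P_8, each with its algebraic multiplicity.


λ = 1/2 (multiplicity 1), λ = 7/8 (multiplicity 1), λ = 31/32 (multiplicity 1), λ = 127/128 (multiplicity 1), λ = 257/256 (multiplicity 1), λ = 65/64 (multiplicity 1), λ = 17/16 (multiplicity 1), λ = 5/4 (multiplicity 1), λ = 2 (multiplicity 1)

image of 1: 2
image of x: (1/2)x + 4
image of x^2: (5/4)x^2 + 8x + 1
image of x^3: (7/8)x^3 + 12x^2 + 3x + 3
image of x^4: (17/16)x^4 + 16x^3 + 6x^2 + 12x + 1
image of x^5: (31/32)x^5 + 20x^4 + 10x^3 + 30x^2 + 5x + 3
image of x^6: (65/64)x^6 + 24x^5 + 15x^4 + 60x^3 + 15x^2 + 18x + 1
image of x^7: (127/128)x^7 + 28x^6 + 21x^5 + 105x^4 + 35x^3 + 63x^2 + 7x + 3
image of x^8: (257/256)x^8 + 32x^7 + 28x^6 + 168x^5 + 70x^4 + 168x^3 + 28x^2 + 24x + 1
the matrix is upper triangular; its diagonal is (2, 1/2, 5/4, 7/8, 17/16, 31/32, 65/64, 127/128, 257/256)
for a triangular matrix the eigenvalues are the diagonal entries, with algebraic multiplicity their repetition count


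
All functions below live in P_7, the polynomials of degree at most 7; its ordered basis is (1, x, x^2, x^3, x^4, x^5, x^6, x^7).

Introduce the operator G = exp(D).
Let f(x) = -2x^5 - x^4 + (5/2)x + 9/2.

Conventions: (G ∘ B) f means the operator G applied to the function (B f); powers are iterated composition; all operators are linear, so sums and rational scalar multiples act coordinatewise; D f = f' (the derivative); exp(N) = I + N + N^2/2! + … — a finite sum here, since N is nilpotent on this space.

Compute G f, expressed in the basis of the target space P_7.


g(x) = -2x^5 - 11x^4 - 24x^3 - 26x^2 - (23/2)x + 4

order-1 term: -10x^4 - 4x^3 + 5/2
order-2 term: -20x^3 - 6x^2
order-3 term: -20x^2 - 4x
order-4 term: -10x - 1
order-5 term: -2
the series for exp(D) f terminates at order 5
exp(D) f = -2x^5 - 11x^4 - 24x^3 - 26x^2 - (23/2)x + 4


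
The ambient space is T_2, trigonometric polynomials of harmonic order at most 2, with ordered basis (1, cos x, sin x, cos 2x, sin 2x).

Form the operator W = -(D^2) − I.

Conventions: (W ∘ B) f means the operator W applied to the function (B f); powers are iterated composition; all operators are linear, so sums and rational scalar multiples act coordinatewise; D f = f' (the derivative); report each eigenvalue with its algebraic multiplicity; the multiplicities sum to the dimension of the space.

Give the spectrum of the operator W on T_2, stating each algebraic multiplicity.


λ = -1 (multiplicity 1), λ = 0 (multiplicity 2), λ = 3 (multiplicity 2)

image of 1: -1
image of cos x: 0
image of sin x: 0
image of cos 2x: 3cos 2x
image of sin 2x: 3sin 2x
the matrix is diagonal; its diagonal is (-1, 0, 0, 3, 3)
for a triangular matrix the eigenvalues are the diagonal entries, with algebraic multiplicity their repetition count


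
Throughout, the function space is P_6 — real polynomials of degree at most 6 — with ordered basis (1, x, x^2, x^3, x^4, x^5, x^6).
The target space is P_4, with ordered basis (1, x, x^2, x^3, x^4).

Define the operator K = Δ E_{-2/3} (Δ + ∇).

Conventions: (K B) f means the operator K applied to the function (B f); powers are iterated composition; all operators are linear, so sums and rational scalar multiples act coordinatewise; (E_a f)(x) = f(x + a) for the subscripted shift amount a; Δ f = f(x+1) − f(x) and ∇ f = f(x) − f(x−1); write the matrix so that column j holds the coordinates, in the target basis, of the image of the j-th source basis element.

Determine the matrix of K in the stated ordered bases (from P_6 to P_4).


the matrix is [[0, 0, 4, -2, 32/3, -230/27, 728/27]; [0, 0, 0, 12, -8, 160/3, -460/9]; [0, 0, 0, 0, 24, -20, 160]; [0, 0, 0, 0, 0, 40, -40]; [0, 0, 0, 0, 0, 0, 60]] (rows listed top to bottom)

image of 1: 0
image of x: 0
image of x^2: 4
image of x^3: 12x - 2
image of x^4: 24x^2 - 8x + 32/3
image of x^5: 40x^3 - 20x^2 + (160/3)x - 230/27
image of x^6: 60x^4 - 40x^3 + 160x^2 - (460/9)x + 728/27
each image's coordinates form column j of the matrix


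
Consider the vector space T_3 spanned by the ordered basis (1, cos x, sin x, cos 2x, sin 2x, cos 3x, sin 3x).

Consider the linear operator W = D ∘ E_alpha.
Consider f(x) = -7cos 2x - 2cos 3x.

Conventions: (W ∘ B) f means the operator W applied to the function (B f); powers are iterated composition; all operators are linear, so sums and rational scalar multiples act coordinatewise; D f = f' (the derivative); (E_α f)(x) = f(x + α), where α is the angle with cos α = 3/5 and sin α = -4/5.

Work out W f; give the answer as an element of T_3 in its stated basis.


the image equals g(x) = -(336/25)cos 2x - (98/25)sin 2x - (264/125)cos 3x - (702/125)sin 3x

E_alpha f = (49/25)cos 2x - (168/25)sin 2x + (234/125)cos 3x - (88/125)sin 3x
D E_alpha f = -(336/25)cos 2x - (98/25)sin 2x - (264/125)cos 3x - (702/125)sin 3x


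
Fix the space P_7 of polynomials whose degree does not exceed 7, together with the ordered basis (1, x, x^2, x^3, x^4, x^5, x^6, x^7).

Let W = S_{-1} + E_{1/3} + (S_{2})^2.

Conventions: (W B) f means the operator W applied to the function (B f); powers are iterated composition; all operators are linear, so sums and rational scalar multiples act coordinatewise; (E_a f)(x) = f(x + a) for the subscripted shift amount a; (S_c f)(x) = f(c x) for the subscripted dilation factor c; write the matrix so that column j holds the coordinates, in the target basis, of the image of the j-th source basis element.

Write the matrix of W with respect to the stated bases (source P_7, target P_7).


the matrix is [[3, 1/3, 1/9, 1/27, 1/81, 1/243, 1/729, 1/2187]; [0, 4, 2/3, 1/3, 4/27, 5/81, 2/81, 7/729]; [0, 0, 18, 1, 2/3, 10/27, 5/27, 7/81]; [0, 0, 0, 64, 4/3, 10/9, 20/27, 35/81]; [0, 0, 0, 0, 258, 5/3, 5/3, 35/27]; [0, 0, 0, 0, 0, 1024, 2, 7/3]; [0, 0, 0, 0, 0, 0, 4098, 7/3]; [0, 0, 0, 0, 0, 0, 0, 16384]] (rows listed top to bottom)

image of 1: 3
image of x: 4x + 1/3
image of x^2: 18x^2 + (2/3)x + 1/9
image of x^3: 64x^3 + x^2 + (1/3)x + 1/27
image of x^4: 258x^4 + (4/3)x^3 + (2/3)x^2 + (4/27)x + 1/81
image of x^5: 1024x^5 + (5/3)x^4 + (10/9)x^3 + (10/27)x^2 + (5/81)x + 1/243
image of x^6: 4098x^6 + 2x^5 + (5/3)x^4 + (20/27)x^3 + (5/27)x^2 + (2/81)x + 1/729
image of x^7: 16384x^7 + (7/3)x^6 + (7/3)x^5 + (35/27)x^4 + (35/81)x^3 + (7/81)x^2 + (7/729)x + 1/2187
each image's coordinates form column j of the matrix
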